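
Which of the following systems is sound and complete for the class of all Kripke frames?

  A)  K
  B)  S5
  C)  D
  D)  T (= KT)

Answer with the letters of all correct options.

A

(A) K is determined by exactly this class.
(B) S5 is determined by the class of reflexive, symmetric, and transitive frames.
(C) D is determined by the class of serial frames.
(D) T (= KT) is determined by the class of reflexive frames.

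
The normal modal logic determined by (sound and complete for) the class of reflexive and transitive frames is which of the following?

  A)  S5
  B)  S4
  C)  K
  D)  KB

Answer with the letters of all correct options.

B

(A) S5 is determined by the class of reflexive, symmetric, and transitive frames.
(B) S4 is determined by exactly this class.
(C) K is determined by the class of arbitrary frames.
(D) KB is determined by the class of symmetric frames.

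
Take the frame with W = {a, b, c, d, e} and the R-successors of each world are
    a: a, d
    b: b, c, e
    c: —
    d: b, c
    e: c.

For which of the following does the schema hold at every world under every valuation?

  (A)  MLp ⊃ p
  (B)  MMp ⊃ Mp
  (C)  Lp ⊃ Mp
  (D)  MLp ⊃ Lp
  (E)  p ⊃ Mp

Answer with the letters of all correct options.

R is not reflexive: not c R c.
R is not symmetric: a R d but not d R a.
R is not transitive: a R d and d R b but not a R b.
R is not euclidean: a R d and a R a but not d R a.
R is not serial: c has no R-successor.
(A) MLp ⊃ p (the dual of axiom B) characterises the symmetric frames. R is not symmetric — not valid.
(B) MMp ⊃ Mp (the dual of axiom 4) characterises the transitive frames. R is not transitive — not valid.
(C) Lp ⊃ Mp (axiom D) characterises the serial frames. R is not serial — not valid.
(D) MLp ⊃ Lp (the dual of axiom 5) characterises the euclidean frames. R is not euclidean — not valid.
(E) the dual of axiom T: valid iff R is reflexive. R is not reflexive — not valid.

none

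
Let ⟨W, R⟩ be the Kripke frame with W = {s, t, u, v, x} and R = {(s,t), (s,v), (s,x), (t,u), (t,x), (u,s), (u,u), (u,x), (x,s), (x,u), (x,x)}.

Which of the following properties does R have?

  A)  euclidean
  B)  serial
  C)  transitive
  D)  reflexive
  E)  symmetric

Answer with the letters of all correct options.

(A) not euclidean: s R t and s R v but not t R v.
(B) not serial: v has no R-successor.
(C) not transitive: s R t and t R u but not s R u.
(D) not reflexive: not s R s.
(E) not symmetric: s R t but not t R s.

none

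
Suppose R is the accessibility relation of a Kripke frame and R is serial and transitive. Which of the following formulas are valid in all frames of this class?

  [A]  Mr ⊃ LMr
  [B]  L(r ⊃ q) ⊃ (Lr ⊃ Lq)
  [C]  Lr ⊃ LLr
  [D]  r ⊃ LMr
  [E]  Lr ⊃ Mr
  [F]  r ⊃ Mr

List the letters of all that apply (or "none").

B, C, E

(A) Mr ⊃ LMr (axiom 5) characterises the euclidean frames. Such an R need not be euclidean — not valid.
(B) L(r ⊃ q) ⊃ (Lr ⊃ Lq) is the K axiom; it holds on all frames — valid.
(C) Lr ⊃ LLr (axiom 4) characterises the transitive frames. Every such R is transitive — valid.
(D) r ⊃ LMr (axiom B) characterises the symmetric frames. Such an R need not be symmetric — not valid.
(E) Lr ⊃ Mr is axiom D, which corresponds to seriality. Every such R is serial — valid.
(F) r ⊃ Mr (the dual of axiom T) characterises the reflexive frames. Such an R need not be reflexive — not valid.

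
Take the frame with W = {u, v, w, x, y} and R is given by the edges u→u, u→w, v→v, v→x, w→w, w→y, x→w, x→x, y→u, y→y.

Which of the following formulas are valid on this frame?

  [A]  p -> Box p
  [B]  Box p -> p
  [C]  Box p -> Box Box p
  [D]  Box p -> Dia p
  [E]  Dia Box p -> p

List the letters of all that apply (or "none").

R is reflexive: each world relates to itself.
R is not symmetric: u R w but not w R u.
R is not transitive: u R w and w R y but not u R y.
R is serial: every world has an R-successor.
R is not a subset of the identity: u R w with u ≠ w.
(A) p -> Box p is valid only on frames where every R-edge is a self-loop. Here R ⊄ identity — not valid.
(B) axiom T: valid iff R is reflexive. R is reflexive — valid.
(C) Box p -> Box Box p is axiom 4, which corresponds to transitivity. R is not transitive — not valid.
(D) Box p -> Dia p (axiom D) characterises the serial frames. R is serial — valid.
(E) the dual of axiom B: valid iff R is symmetric. R is not symmetric — not valid.

B, D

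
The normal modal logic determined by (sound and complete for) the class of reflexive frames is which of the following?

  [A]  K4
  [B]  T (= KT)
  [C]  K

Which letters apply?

B

(A) K4 is determined by the class of transitive frames.
(B) T (= KT) is determined by exactly this class.
(C) K is determined by the class of arbitrary frames.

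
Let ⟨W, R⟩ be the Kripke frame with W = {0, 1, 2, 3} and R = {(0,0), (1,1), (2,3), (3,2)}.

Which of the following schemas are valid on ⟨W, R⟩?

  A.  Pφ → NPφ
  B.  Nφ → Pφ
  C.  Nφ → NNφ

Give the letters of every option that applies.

B

R is not transitive: 2 R 3 and 3 R 2 but not 2 R 2.
R is not euclidean: 2 R 3 and 2 R 3 but not 3 R 3.
R is serial: every world has an R-successor.
(A) Pφ → NPφ (axiom 5) characterises the euclidean frames. R is not euclidean — not valid.
(B) Nφ → Pφ (axiom D) characterises the serial frames. R is serial — valid.
(C) Nφ → NNφ is axiom 4; it is valid on a frame exactly when R is transitive. R is not transitive, so not valid.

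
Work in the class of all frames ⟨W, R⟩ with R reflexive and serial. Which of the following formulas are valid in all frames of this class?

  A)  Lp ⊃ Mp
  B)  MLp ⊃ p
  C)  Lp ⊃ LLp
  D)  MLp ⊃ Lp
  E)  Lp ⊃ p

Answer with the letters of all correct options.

A, E

(A) axiom D: valid iff R is serial. Every such R is serial — valid.
(B) the dual of axiom B: valid iff R is symmetric. Such an R need not be symmetric — not valid.
(C) Lp ⊃ LLp (axiom 4) characterises the transitive frames. Such an R need not be transitive — not valid.
(D) MLp ⊃ Lp is the dual of axiom 5, which corresponds to the euclidean property. Such an R need not be euclidean — not valid.
(E) Lp ⊃ p is axiom T, which corresponds to reflexivity. Every such R is reflexive — valid.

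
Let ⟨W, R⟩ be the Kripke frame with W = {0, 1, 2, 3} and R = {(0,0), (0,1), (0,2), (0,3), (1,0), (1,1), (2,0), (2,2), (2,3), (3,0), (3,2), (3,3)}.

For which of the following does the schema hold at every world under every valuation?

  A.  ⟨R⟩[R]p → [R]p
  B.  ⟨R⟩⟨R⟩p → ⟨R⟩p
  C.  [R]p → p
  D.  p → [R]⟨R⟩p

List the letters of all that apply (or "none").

C, D

R is reflexive: each world relates to itself.
R is symmetric: every R-edge is matched by its reverse.
R is not transitive: 1 R 0 and 0 R 2 but not 1 R 2.
R is not euclidean: 0 R 1 and 0 R 2 but not 1 R 2.
(A) ⟨R⟩[R]p → [R]p (the dual of axiom 5) characterises the euclidean frames. R is not euclidean — not valid.
(B) ⟨R⟩⟨R⟩p → ⟨R⟩p is the dual of axiom 4; it is valid on a frame exactly when R is transitive. R is not transitive, so not valid.
(C) axiom T: valid iff R is reflexive. R is reflexive — valid.
(D) p → [R]⟨R⟩p (axiom B) characterises the symmetric frames. R is symmetric — valid.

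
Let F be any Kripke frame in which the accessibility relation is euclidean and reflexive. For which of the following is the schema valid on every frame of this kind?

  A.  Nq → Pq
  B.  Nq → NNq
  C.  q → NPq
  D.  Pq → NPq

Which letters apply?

A, B, C, D

A reflexive euclidean relation is also symmetric (from wRw and wRv the euclidean condition gives vRw) and hence transitive; it is an equivalence relation.
(A) axiom D: valid iff R is serial. Every such R is serial — valid.
(B) Nq → NNq is axiom 4, which corresponds to transitivity. Every such R is transitive — valid.
(C) axiom B: valid iff R is symmetric. Every such R is symmetric — valid.
(D) axiom 5: valid iff R is euclidean. Every such R is euclidean — valid.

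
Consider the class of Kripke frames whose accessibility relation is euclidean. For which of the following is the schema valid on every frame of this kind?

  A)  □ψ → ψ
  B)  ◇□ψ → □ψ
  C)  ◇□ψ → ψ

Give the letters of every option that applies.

B

(A) □ψ → ψ is axiom T, which corresponds to reflexivity. Such an R need not be reflexive — not valid.
(B) ◇□ψ → □ψ is the dual of axiom 5, which corresponds to the euclidean property. Every such R is euclidean — valid.
(C) the dual of axiom B: valid iff R is symmetric. Such an R need not be symmetric — not valid.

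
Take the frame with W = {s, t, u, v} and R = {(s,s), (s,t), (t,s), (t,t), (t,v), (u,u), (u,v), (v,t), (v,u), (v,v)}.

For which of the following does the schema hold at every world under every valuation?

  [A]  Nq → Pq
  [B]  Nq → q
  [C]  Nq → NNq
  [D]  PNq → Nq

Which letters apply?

A, B

R is reflexive: each world relates to itself.
R is not transitive: s R t and t R v but not s R v.
R is not euclidean: t R s and t R v but not s R v.
R is serial: every world has an R-successor.
(A) Nq → Pq is axiom D; it is valid on a frame exactly when R is serial. R is serial, so valid.
(B) Nq → q is axiom T, which corresponds to reflexivity. R is reflexive — valid.
(C) Nq → NNq (axiom 4) characterises the transitive frames. R is not transitive — not valid.
(D) the dual of axiom 5: valid iff R is euclidean. R is not euclidean — not valid.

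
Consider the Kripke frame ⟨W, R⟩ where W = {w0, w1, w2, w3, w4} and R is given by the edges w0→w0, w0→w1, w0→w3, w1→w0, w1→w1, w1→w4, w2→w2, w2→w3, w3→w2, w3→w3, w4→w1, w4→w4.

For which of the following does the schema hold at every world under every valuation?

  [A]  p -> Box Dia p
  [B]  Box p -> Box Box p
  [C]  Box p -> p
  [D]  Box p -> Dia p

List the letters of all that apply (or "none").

C, D

R is reflexive: each world relates to itself.
R is not symmetric: w0 R w3 but not w3 R w0.
R is not transitive: w0 R w1 and w1 R w4 but not w0 R w4.
R is serial: every world has an R-successor.
(A) p -> Box Dia p is axiom B, which corresponds to symmetry. R is not symmetric — not valid.
(B) axiom 4: valid iff R is transitive. R is not transitive — not valid.
(C) Box p -> p is axiom T; it is valid on a frame exactly when R is reflexive. R is reflexive, so valid.
(D) Box p -> Dia p (axiom D) characterises the serial frames. R is serial — valid.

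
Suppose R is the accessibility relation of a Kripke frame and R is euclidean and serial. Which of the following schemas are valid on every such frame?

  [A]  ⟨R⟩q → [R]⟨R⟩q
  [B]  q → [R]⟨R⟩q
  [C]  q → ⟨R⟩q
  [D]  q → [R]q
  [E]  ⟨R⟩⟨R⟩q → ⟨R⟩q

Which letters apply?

A

(A) ⟨R⟩q → [R]⟨R⟩q (axiom 5) characterises the euclidean frames. Every such R is euclidean — valid.
(B) axiom B: valid iff R is symmetric. Such an R need not be symmetric — not valid.
(C) q → ⟨R⟩q (the dual of axiom T) characterises the reflexive frames. Such an R need not be reflexive — not valid.
(D) q → [R]q is equivalent to ◇p→p; it holds exactly when R ⊆ identity. Such an R need not be a subset of the identity — not valid.
(E) ⟨R⟩⟨R⟩q → ⟨R⟩q (the dual of axiom 4) characterises the transitive frames. Such an R need not be transitive — not valid.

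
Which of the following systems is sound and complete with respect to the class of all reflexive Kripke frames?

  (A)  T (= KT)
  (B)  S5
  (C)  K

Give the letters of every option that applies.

A

(A) T (= KT) is determined by exactly this class.
(B) S5 is determined by the class of reflexive, symmetric, and transitive frames.
(C) K is determined by the class of arbitrary frames.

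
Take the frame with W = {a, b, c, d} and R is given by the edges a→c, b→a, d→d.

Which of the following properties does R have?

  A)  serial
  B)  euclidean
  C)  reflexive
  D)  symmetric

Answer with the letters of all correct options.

none

(A) not serial: c has no R-successor.
(B) not euclidean: a R c and a R c but not c R c.
(C) not reflexive: not a R a.
(D) not symmetric: a R c but not c R a.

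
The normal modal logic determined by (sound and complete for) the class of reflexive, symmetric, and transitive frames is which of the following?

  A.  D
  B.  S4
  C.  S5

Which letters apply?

C

(A) D is determined by the class of serial frames.
(B) S4 is determined by the class of reflexive and transitive frames.
(C) S5 is determined by exactly this class.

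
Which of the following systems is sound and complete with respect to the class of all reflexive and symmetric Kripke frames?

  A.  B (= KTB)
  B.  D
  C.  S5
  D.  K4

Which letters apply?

(A) B (= KTB) is determined by exactly this class.
(B) D is determined by the class of serial frames.
(C) S5 is determined by the class of reflexive, symmetric, and transitive frames.
(D) K4 is determined by the class of transitive frames.

A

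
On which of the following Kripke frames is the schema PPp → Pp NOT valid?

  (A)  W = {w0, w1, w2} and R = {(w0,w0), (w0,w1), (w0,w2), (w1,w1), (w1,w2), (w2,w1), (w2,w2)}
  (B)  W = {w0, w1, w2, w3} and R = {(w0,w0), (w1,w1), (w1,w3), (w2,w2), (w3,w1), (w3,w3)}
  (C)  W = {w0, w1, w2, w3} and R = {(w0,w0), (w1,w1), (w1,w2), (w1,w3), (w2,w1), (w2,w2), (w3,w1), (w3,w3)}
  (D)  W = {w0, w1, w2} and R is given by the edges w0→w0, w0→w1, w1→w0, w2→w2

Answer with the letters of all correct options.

C, D

The schema PPp → Pp is the dual of axiom 4; it is valid on a frame iff R is transitive.
(A) R is transitive (R is closed under composition), so the schema is valid here.
(B) R is transitive (R is closed under composition), so the schema is valid here.
(C) R is not transitive (w2 R w1 and w1 R w3 but not w2 R w3), so the schema fails here.
(D) R is not transitive (w1 R w0 and w0 R w1 but not w1 R w1), so the schema fails here.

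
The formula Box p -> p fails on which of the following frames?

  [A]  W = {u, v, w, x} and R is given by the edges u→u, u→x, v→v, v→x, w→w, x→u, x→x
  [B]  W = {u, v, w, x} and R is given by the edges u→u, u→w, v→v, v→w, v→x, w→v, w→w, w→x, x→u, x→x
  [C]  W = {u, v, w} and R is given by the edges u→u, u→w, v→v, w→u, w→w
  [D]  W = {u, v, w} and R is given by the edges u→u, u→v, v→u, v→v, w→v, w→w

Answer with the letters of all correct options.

The schema Box p -> p is axiom T; it is valid on a frame iff R is reflexive.
(A) R is reflexive (each world relates to itself), so the schema is valid here.
(B) R is reflexive (each world relates to itself), so the schema is valid here.
(C) R is reflexive (each world relates to itself), so the schema is valid here.
(D) R is reflexive (each world relates to itself), so the schema is valid here.

none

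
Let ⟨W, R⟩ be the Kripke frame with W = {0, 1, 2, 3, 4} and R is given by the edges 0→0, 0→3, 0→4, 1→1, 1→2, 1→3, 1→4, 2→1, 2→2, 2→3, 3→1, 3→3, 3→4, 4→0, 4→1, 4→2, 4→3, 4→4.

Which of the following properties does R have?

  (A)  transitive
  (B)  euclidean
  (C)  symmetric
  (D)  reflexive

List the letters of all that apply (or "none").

(A) not transitive: 0 R 3 and 3 R 1 but not 0 R 1.
(B) not euclidean: 0 R 3 and 0 R 0 but not 3 R 0.
(C) not symmetric: 0 R 3 but not 3 R 0.
(D) reflexive: each world relates to itself.

D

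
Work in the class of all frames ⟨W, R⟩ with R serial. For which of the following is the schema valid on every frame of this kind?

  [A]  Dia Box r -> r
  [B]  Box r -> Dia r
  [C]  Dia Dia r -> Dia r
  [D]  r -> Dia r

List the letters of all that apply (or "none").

B

(A) Dia Box r -> r (the dual of axiom B) characterises the symmetric frames. Such an R need not be symmetric — not valid.
(B) Box r -> Dia r is axiom D; it is valid on a frame exactly when R is serial. Every such R is serial, so valid.
(C) Dia Dia r -> Dia r (the dual of axiom 4) characterises the transitive frames. Such an R need not be transitive — not valid.
(D) the dual of axiom T: valid iff R is reflexive. Such an R need not be reflexive — not valid.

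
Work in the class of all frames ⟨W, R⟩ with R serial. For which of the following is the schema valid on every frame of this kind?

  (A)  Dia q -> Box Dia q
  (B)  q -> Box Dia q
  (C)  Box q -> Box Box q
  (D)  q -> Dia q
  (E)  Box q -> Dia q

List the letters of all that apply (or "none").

E

(A) axiom 5: valid iff R is euclidean. Such an R need not be euclidean — not valid.
(B) q -> Box Dia q is axiom B; it is valid on a frame exactly when R is symmetric. Such an R need not be symmetric, so not valid.
(C) Box q -> Box Box q is axiom 4, which corresponds to transitivity. Such an R need not be transitive — not valid.
(D) the dual of axiom T: valid iff R is reflexive. Such an R need not be reflexive — not valid.
(E) Box q -> Dia q is axiom D, which corresponds to seriality. Every such R is serial — valid.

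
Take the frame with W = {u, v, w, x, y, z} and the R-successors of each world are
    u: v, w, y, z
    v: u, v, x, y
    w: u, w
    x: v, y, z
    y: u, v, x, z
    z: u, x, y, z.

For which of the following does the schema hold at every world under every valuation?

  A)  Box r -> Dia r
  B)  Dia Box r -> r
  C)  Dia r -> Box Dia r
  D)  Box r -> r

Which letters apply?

A, B

R is not reflexive: not u R u.
R is symmetric: every R-edge is matched by its reverse.
R is not euclidean: u R v and u R w but not v R w.
R is serial: every world has an R-successor.
(A) Box r -> Dia r (axiom D) characterises the serial frames. R is serial — valid.
(B) Dia Box r -> r is the dual of axiom B; it is valid on a frame exactly when R is symmetric. R is symmetric, so valid.
(C) Dia r -> Box Dia r is axiom 5; it is valid on a frame exactly when R is euclidean. R is not euclidean, so not valid.
(D) axiom T: valid iff R is reflexive. R is not reflexive — not valid.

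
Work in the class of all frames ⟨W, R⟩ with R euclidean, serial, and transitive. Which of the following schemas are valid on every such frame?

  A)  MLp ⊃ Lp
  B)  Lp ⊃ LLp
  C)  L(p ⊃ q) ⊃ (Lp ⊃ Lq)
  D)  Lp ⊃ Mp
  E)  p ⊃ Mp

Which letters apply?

(A) MLp ⊃ Lp is the dual of axiom 5, which corresponds to the euclidean property. Every such R is euclidean — valid.
(B) axiom 4: valid iff R is transitive. Every such R is transitive — valid.
(C) this is just K, valid on every normal frame.
(D) Lp ⊃ Mp (axiom D) characterises the serial frames. Every such R is serial — valid.
(E) the dual of axiom T: valid iff R is reflexive. Such an R need not be reflexive — not valid.

A, B, C, D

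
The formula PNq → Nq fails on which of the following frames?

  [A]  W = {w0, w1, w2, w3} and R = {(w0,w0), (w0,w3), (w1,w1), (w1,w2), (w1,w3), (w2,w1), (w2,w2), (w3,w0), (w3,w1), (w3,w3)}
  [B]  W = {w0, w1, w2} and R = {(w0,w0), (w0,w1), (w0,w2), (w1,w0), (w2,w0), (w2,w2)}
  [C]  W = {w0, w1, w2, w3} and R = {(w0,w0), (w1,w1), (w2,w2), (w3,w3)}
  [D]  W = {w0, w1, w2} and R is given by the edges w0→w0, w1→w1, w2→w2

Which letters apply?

The schema PNq → Nq is the dual of axiom 5; it is valid on a frame iff R is euclidean.
(A) R is not euclidean (w1 R w2 and w1 R w3 but not w2 R w3), so the schema fails here.
(B) R is not euclidean (w0 R w1 and w0 R w2 but not w1 R w2), so the schema fails here.
(C) R is euclidean (any two R-successors of the same world are R-related), so the schema is valid here.
(D) R is euclidean (any two R-successors of the same world are R-related), so the schema is valid here.

A, B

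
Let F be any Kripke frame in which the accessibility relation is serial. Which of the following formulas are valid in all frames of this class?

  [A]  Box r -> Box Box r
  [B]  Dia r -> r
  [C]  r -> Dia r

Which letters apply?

none

(A) Box r -> Box Box r (axiom 4) characterises the transitive frames. Such an R need not be transitive — not valid.
(B) Dia r -> r is valid only on frames where every R-edge is a self-loop. Such an R need not be a subset of the identity — not valid.
(C) r -> Dia r (the dual of axiom T) characterises the reflexive frames. Such an R need not be reflexive — not valid.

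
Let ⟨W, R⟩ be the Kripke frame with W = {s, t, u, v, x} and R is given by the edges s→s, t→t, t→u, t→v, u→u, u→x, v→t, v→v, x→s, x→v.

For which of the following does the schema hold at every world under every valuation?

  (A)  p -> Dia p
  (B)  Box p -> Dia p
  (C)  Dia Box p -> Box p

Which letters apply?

B

R is not reflexive: not x R x.
R is not euclidean: t R u and t R t but not u R t.
R is serial: every world has an R-successor.
(A) p -> Dia p is the dual of axiom T, which corresponds to reflexivity. R is not reflexive — not valid.
(B) Box p -> Dia p is axiom D, which corresponds to seriality. R is serial — valid.
(C) the dual of axiom 5: valid iff R is euclidean. R is not euclidean — not valid.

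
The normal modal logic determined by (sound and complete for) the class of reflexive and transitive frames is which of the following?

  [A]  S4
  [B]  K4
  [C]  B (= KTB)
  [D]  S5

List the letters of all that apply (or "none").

(A) S4 is determined by exactly this class.
(B) K4 is determined by the class of transitive frames.
(C) B (= KTB) is determined by the class of reflexive and symmetric frames.
(D) S5 is determined by the class of reflexive, symmetric, and transitive frames.

A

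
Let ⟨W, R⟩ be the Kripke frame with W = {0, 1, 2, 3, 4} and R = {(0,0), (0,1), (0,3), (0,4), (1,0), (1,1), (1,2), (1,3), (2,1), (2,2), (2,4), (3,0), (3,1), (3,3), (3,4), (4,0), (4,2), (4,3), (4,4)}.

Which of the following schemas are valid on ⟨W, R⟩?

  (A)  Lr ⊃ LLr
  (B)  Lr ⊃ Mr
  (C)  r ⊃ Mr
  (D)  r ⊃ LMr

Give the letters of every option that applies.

B, C, D

R is reflexive: each world relates to itself.
R is symmetric: every R-edge is matched by its reverse.
R is not transitive: 0 R 1 and 1 R 2 but not 0 R 2.
R is serial: every world has an R-successor.
(A) Lr ⊃ LLr (axiom 4) characterises the transitive frames. R is not transitive — not valid.
(B) axiom D: valid iff R is serial. R is serial — valid.
(C) r ⊃ Mr is the dual of axiom T; it is valid on a frame exactly when R is reflexive. R is reflexive, so valid.
(D) r ⊃ LMr is axiom B, which corresponds to symmetry. R is symmetric — valid.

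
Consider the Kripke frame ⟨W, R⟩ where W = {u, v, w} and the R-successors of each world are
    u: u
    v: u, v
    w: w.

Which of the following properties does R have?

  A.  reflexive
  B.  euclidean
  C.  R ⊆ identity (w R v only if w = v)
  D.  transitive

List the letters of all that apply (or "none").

A, D

(A) reflexive: each world relates to itself.
(B) not euclidean: v R u and v R v but not u R v.
(C) not ⊆ identity: v R u with v ≠ u.
(D) transitive: R is closed under composition.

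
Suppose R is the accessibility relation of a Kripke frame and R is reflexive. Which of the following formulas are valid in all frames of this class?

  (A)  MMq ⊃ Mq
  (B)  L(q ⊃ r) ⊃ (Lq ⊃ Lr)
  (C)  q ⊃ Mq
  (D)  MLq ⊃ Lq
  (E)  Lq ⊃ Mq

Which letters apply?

B, C, E

A reflexive relation is serial.
(A) MMq ⊃ Mq (the dual of axiom 4) characterises the transitive frames. Such an R need not be transitive — not valid.
(B) L(q ⊃ r) ⊃ (Lq ⊃ Lr) is axiom K, valid on every Kripke frame — valid.
(C) q ⊃ Mq is the dual of axiom T; it is valid on a frame exactly when R is reflexive. Every such R is reflexive, so valid.
(D) the dual of axiom 5: valid iff R is euclidean. Such an R need not be euclidean — not valid.
(E) axiom D: valid iff R is serial. Every such R is serial — valid.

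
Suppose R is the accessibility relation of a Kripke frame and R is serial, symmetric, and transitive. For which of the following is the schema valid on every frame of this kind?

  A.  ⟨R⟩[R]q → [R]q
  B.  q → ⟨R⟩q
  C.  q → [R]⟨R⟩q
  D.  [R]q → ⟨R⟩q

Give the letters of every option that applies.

A, B, C, D

A serial symmetric transitive relation is reflexive (take any v with uRv; symmetry gives vRu and transitivity gives uRu), hence an equivalence relation.
(A) ⟨R⟩[R]q → [R]q is the dual of axiom 5, which corresponds to the euclidean property. Every such R is euclidean — valid.
(B) q → ⟨R⟩q is the dual of axiom T, which corresponds to reflexivity. Every such R is reflexive — valid.
(C) axiom B: valid iff R is symmetric. Every such R is symmetric — valid.
(D) [R]q → ⟨R⟩q (axiom D) characterises the serial frames. Every such R is serial — valid.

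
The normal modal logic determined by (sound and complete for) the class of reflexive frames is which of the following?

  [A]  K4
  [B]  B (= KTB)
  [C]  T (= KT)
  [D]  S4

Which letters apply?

(A) K4 is determined by the class of transitive frames.
(B) B (= KTB) is determined by the class of reflexive and symmetric frames.
(C) T (= KT) is determined by exactly this class.
(D) S4 is determined by the class of reflexive and transitive frames.

C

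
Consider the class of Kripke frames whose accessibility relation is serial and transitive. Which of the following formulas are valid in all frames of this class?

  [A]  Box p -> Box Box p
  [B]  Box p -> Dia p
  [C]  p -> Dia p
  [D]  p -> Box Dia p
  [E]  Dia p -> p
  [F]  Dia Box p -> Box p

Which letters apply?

(A) Box p -> Box Box p (axiom 4) characterises the transitive frames. Every such R is transitive — valid.
(B) axiom D: valid iff R is serial. Every such R is serial — valid.
(C) p -> Dia p is the dual of axiom T; it is valid on a frame exactly when R is reflexive. Such an R need not be reflexive, so not valid.
(D) p -> Box Dia p (axiom B) characterises the symmetric frames. Such an R need not be symmetric — not valid.
(E) Dia p -> p is the converse of T; it holds exactly when R ⊆ identity. Such an R need not be a subset of the identity — not valid.
(F) Dia Box p -> Box p is the dual of axiom 5, which corresponds to the euclidean property. Such an R need not be euclidean — not valid.

A, B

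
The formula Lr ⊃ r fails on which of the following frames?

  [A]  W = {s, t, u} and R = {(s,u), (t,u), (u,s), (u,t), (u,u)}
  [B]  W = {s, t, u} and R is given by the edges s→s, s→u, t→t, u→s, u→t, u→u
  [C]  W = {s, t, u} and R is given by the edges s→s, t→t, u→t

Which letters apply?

The schema Lr ⊃ r is axiom T; it is valid on a frame iff R is reflexive.
(A) R is not reflexive (not s R s), so the schema fails here.
(B) R is reflexive (each world relates to itself), so the schema is valid here.
(C) R is not reflexive (not u R u), so the schema fails here.

A, C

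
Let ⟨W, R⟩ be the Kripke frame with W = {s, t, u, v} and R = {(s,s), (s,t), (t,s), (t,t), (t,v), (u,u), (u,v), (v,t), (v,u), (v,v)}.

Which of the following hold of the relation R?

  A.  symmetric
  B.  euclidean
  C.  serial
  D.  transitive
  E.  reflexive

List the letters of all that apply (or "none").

(A) symmetric: every R-edge is matched by its reverse.
(B) not euclidean: t R s and t R v but not s R v.
(C) serial: every world has an R-successor.
(D) not transitive: s R t and t R v but not s R v.
(E) reflexive: each world relates to itself.

A, C, E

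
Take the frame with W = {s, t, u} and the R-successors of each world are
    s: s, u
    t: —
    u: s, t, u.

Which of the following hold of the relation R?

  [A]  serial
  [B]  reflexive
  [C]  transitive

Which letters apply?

none

(A) not serial: t has no R-successor.
(B) not reflexive: not t R t.
(C) not transitive: s R u and u R t but not s R t.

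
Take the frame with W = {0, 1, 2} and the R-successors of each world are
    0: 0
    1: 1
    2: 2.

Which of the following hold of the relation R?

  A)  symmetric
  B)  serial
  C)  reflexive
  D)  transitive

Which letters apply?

(A) symmetric: every R-edge is matched by its reverse.
(B) serial: every world has an R-successor.
(C) reflexive: each world relates to itself.
(D) transitive: R is closed under composition.

A, B, C, D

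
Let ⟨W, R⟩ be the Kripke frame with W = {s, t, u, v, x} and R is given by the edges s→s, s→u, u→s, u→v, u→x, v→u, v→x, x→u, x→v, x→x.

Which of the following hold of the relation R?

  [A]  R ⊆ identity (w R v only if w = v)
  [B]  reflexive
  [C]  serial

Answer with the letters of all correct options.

none

(A) not ⊆ identity: s R u with s ≠ u.
(B) not reflexive: not t R t.
(C) not serial: t has no R-successor.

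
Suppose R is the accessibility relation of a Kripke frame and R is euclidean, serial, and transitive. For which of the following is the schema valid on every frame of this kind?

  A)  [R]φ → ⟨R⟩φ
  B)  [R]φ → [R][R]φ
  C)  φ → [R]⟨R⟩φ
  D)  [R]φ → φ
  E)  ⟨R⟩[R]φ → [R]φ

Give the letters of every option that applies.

(A) [R]φ → ⟨R⟩φ is axiom D; it is valid on a frame exactly when R is serial. Every such R is serial, so valid.
(B) [R]φ → [R][R]φ (axiom 4) characterises the transitive frames. Every such R is transitive — valid.
(C) φ → [R]⟨R⟩φ is axiom B; it is valid on a frame exactly when R is symmetric. Such an R need not be symmetric, so not valid.
(D) [R]φ → φ is axiom T; it is valid on a frame exactly when R is reflexive. Such an R need not be reflexive, so not valid.
(E) ⟨R⟩[R]φ → [R]φ (the dual of axiom 5) characterises the euclidean frames. Every such R is euclidean — valid.

A, B, E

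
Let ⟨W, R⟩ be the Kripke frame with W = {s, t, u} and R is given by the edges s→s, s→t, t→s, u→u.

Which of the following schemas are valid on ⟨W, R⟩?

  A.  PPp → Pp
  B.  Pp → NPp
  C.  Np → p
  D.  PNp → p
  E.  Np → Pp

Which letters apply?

D, E

R is not reflexive: not t R t.
R is symmetric: every R-edge is matched by its reverse.
R is not transitive: t R s and s R t but not t R t.
R is not euclidean: s R t and s R t but not t R t.
R is serial: every world has an R-successor.
(A) PPp → Pp is the dual of axiom 4; it is valid on a frame exactly when R is transitive. R is not transitive, so not valid.
(B) Pp → NPp is axiom 5; it is valid on a frame exactly when R is euclidean. R is not euclidean, so not valid.
(C) Np → p is axiom T; it is valid on a frame exactly when R is reflexive. R is not reflexive, so not valid.
(D) PNp → p is the dual of axiom B; it is valid on a frame exactly when R is symmetric. R is symmetric, so valid.
(E) Np → Pp is axiom D, which corresponds to seriality. R is serial — valid.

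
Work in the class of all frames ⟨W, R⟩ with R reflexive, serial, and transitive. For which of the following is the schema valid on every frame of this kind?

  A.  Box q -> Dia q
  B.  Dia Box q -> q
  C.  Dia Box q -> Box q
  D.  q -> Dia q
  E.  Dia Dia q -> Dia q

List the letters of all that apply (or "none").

(A) Box q -> Dia q is axiom D; it is valid on a frame exactly when R is serial. Every such R is serial, so valid.
(B) Dia Box q -> q (the dual of axiom B) characterises the symmetric frames. Such an R need not be symmetric — not valid.
(C) the dual of axiom 5: valid iff R is euclidean. Such an R need not be euclidean — not valid.
(D) q -> Dia q is the dual of axiom T; it is valid on a frame exactly when R is reflexive. Every such R is reflexive, so valid.
(E) the dual of axiom 4: valid iff R is transitive. Every such R is transitive — valid.

A, D, E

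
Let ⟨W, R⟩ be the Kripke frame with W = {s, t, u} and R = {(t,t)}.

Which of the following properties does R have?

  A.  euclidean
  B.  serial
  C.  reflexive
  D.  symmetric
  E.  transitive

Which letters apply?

A, D, E

(A) euclidean: any two R-successors of the same world are R-related.
(B) not serial: s has no R-successor.
(C) not reflexive: not s R s.
(D) symmetric: every R-edge is matched by its reverse.
(E) transitive: R is closed under composition.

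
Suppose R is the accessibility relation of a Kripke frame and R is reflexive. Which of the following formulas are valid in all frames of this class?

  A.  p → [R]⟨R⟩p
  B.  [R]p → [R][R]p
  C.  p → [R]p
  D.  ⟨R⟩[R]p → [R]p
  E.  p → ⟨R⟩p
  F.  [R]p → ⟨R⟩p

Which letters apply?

E, F

A reflexive relation is serial.
(A) p → [R]⟨R⟩p is axiom B, which corresponds to symmetry. Such an R need not be symmetric — not valid.
(B) [R]p → [R][R]p is axiom 4; it is valid on a frame exactly when R is transitive. Such an R need not be transitive, so not valid.
(C) p → [R]p (equivalent to ◇p→p) corresponds to R being a subset of the identity. Such an R need not be a subset of the identity, so not valid.
(D) ⟨R⟩[R]p → [R]p (the dual of axiom 5) characterises the euclidean frames. Such an R need not be euclidean — not valid.
(E) p → ⟨R⟩p is the dual of axiom T; it is valid on a frame exactly when R is reflexive. Every such R is reflexive, so valid.
(F) [R]p → ⟨R⟩p (axiom D) characterises the serial frames. Every such R is serial — valid.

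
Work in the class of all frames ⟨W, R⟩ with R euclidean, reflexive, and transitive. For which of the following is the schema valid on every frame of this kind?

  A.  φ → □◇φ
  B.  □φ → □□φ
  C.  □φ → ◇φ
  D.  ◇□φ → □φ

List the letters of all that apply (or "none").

A relation that is euclidean, reflexive, and transitive is also serial and symmetric.
(A) axiom B: valid iff R is symmetric. Every such R is symmetric — valid.
(B) axiom 4: valid iff R is transitive. Every such R is transitive — valid.
(C) □φ → ◇φ is axiom D; it is valid on a frame exactly when R is serial. Every such R is serial, so valid.
(D) ◇□φ → □φ is the dual of axiom 5; it is valid on a frame exactly when R is euclidean. Every such R is euclidean, so valid.

A, B, C, D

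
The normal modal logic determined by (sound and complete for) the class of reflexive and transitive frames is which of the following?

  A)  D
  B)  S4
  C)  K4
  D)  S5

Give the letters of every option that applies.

(A) D is determined by the class of serial frames.
(B) S4 is determined by exactly this class.
(C) K4 is determined by the class of transitive frames.
(D) S5 is determined by the class of reflexive, symmetric, and transitive frames.

B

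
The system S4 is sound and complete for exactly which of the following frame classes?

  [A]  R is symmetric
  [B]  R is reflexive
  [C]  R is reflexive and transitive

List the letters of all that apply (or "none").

(A) this class determines KB, not S4.
(B) this class determines T (= KT), not S4.
(C) S4 is sound and complete for exactly this class.

C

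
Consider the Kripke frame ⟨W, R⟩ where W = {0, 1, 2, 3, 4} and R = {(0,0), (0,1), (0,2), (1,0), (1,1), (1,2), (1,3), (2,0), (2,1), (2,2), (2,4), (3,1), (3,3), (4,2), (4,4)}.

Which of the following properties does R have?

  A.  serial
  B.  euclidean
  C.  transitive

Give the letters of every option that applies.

A

(A) serial: every world has an R-successor.
(B) not euclidean: 1 R 0 and 1 R 3 but not 0 R 3.
(C) not transitive: 0 R 1 and 1 R 3 but not 0 R 3.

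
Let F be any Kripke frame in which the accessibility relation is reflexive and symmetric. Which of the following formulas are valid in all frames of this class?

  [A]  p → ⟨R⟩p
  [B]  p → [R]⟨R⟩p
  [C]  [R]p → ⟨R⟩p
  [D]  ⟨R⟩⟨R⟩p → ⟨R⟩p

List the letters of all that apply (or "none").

Reflexive relations are serial.
(A) p → ⟨R⟩p is the dual of axiom T; it is valid on a frame exactly when R is reflexive. Every such R is reflexive, so valid.
(B) p → [R]⟨R⟩p is axiom B; it is valid on a frame exactly when R is symmetric. Every such R is symmetric, so valid.
(C) [R]p → ⟨R⟩p (axiom D) characterises the serial frames. Every such R is serial — valid.
(D) ⟨R⟩⟨R⟩p → ⟨R⟩p is the dual of axiom 4; it is valid on a frame exactly when R is transitive. Such an R need not be transitive, so not valid.

A, B, C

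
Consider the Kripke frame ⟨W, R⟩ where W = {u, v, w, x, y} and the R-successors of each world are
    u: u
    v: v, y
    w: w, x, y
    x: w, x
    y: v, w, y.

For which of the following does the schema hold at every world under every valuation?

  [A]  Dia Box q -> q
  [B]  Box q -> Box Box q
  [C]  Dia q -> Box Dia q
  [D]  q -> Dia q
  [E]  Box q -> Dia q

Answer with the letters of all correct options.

R is reflexive: each world relates to itself.
R is symmetric: every R-edge is matched by its reverse.
R is not transitive: v R y and y R w but not v R w.
R is not euclidean: w R x and w R y but not x R y.
R is serial: every world has an R-successor.
(A) Dia Box q -> q is the dual of axiom B; it is valid on a frame exactly when R is symmetric. R is symmetric, so valid.
(B) Box q -> Box Box q is axiom 4, which corresponds to transitivity. R is not transitive — not valid.
(C) Dia q -> Box Dia q is axiom 5; it is valid on a frame exactly when R is euclidean. R is not euclidean, so not valid.
(D) q -> Dia q is the dual of axiom T, which corresponds to reflexivity. R is reflexive — valid.
(E) Box q -> Dia q (axiom D) characterises the serial frames. R is serial — valid.

A, D, E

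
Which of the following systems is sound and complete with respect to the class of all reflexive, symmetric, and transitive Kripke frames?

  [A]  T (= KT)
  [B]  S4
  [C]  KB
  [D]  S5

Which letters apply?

(A) T (= KT) is determined by the class of reflexive frames.
(B) S4 is determined by the class of reflexive and transitive frames.
(C) KB is determined by the class of symmetric frames.
(D) S5 is determined by exactly this class.

D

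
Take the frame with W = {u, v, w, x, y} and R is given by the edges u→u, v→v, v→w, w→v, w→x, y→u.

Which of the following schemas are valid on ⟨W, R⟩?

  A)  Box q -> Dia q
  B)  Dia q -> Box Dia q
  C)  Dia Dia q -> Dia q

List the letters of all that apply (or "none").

R is not transitive: v R w and w R x but not v R x.
R is not euclidean: w R v and w R x but not v R x.
R is not serial: x has no R-successor.
(A) axiom D: valid iff R is serial. R is not serial — not valid.
(B) Dia q -> Box Dia q is axiom 5; it is valid on a frame exactly when R is euclidean. R is not euclidean, so not valid.
(C) Dia Dia q -> Dia q is the dual of axiom 4; it is valid on a frame exactly when R is transitive. R is not transitive, so not valid.

none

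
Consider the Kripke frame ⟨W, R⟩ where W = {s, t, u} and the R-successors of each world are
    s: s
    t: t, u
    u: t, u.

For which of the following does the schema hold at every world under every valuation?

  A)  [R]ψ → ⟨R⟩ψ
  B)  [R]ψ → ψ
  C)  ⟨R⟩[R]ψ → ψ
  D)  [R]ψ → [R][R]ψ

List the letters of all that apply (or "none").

A, B, C, D

R is reflexive: each world relates to itself.
R is symmetric: every R-edge is matched by its reverse.
R is transitive: R is closed under composition.
R is serial: every world has an R-successor.
(A) [R]ψ → ⟨R⟩ψ is axiom D, which corresponds to seriality. R is serial — valid.
(B) [R]ψ → ψ is axiom T, which corresponds to reflexivity. R is reflexive — valid.
(C) ⟨R⟩[R]ψ → ψ (the dual of axiom B) characterises the symmetric frames. R is symmetric — valid.
(D) [R]ψ → [R][R]ψ (axiom 4) characterises the transitive frames. R is transitive — valid.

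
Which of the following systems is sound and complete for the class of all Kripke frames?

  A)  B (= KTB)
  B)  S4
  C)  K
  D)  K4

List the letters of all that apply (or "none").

(A) B (= KTB) is determined by the class of reflexive and symmetric frames.
(B) S4 is determined by the class of reflexive and transitive frames.
(C) K is determined by exactly this class.
(D) K4 is determined by the class of transitive frames.

C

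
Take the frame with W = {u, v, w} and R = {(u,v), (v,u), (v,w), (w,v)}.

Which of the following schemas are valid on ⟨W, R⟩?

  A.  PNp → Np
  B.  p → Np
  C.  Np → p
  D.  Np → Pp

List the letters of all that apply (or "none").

D

R is not reflexive: not u R u.
R is not euclidean: v R u and v R w but not u R w.
R is serial: every world has an R-successor.
R is not a subset of the identity: u R v with u ≠ v.
(A) the dual of axiom 5: valid iff R is euclidean. R is not euclidean — not valid.
(B) p → Np is equivalent to ◇p→p; it holds exactly when R ⊆ identity. Here R ⊄ identity — not valid.
(C) axiom T: valid iff R is reflexive. R is not reflexive — not valid.
(D) Np → Pp is axiom D; it is valid on a frame exactly when R is serial. R is serial, so valid.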